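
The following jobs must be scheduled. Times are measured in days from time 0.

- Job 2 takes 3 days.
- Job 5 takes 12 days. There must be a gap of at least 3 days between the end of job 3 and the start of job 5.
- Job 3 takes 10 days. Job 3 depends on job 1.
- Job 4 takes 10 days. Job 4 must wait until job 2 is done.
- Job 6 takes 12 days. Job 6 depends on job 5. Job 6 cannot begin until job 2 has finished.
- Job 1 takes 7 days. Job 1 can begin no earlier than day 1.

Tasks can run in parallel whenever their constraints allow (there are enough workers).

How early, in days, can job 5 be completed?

Job 1 cannot begin until its own release at day 1. It runs from day 1 to 1 + 7 = day 8.
Job 3 waits on job 1 (finishes day 8), so it starts at day 8 and finishes at 8 + 10 = day 18.
Job 5 cannot begin until job 3 (finishes day 18, plus 3-day gap → day 21). It runs from day 21 to 21 + 12 = day 33.

33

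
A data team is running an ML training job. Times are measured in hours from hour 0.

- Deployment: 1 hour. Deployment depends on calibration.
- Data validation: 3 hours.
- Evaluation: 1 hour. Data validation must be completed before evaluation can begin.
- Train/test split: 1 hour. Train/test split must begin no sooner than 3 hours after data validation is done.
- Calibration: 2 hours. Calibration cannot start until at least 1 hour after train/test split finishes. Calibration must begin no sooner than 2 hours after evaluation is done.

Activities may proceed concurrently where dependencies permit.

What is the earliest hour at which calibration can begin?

Data validation can start immediately at hour 0; it finishes at hour 3.
Evaluation cannot begin until data validation (finishes hour 3). It runs from hour 3 to 3 + 1 = hour 4.
Train/test split waits on data validation (finishes hour 3, plus 3-hour gap → hour 6), so it starts at hour 6 and finishes at 6 + 1 = hour 7.
Calibration waits on train/test split (finishes hour 7, plus 1-hour gap → hour 8); evaluation (finishes hour 4, plus 2-hour gap → hour 6). The latest of these is hour 8, which is the earliest calibration can start.

8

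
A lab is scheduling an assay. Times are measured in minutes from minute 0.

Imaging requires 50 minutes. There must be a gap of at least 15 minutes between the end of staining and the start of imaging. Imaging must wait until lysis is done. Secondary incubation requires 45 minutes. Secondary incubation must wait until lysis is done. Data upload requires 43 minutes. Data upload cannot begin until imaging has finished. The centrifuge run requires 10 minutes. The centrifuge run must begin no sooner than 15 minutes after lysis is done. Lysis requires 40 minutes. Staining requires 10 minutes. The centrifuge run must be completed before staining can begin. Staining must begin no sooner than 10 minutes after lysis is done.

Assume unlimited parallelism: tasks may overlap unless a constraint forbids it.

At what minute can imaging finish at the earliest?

Nothing blocks lysis, so it runs from minute 0 to minute 40.
The centrifuge run cannot begin until lysis (finishes minute 40, plus 15-minute gap → minute 55). It runs from minute 55 to 55 + 10 = minute 65.
For staining: the centrifuge run (finishes minute 65); lysis (finishes minute 40, plus 10-minute gap → minute 50). Taking the maximum gives a start of minute 65, and it finishes at 65 + 10 = minute 75.
Imaging has to wait for staining (finishes minute 75, plus 15-minute gap → minute 90); lysis (finishes minute 40). The latest of these is minute 90, so imaging runs minute 90 to 90 + 50 = minute 140.

140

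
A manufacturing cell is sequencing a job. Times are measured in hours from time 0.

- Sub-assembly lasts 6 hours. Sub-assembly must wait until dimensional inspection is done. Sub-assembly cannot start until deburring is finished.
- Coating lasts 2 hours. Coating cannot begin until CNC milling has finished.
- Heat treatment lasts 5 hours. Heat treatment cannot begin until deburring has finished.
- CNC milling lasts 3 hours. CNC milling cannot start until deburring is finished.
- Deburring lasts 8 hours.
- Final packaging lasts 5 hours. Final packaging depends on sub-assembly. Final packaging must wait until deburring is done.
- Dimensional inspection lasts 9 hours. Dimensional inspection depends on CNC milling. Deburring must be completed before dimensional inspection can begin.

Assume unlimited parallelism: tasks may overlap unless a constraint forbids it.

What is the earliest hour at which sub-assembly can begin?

20

Deburring can start immediately at hour 0; it finishes at hour 8.
CNC milling cannot begin until deburring (finishes hour 8). It runs from hour 8 to 8 + 3 = hour 11.
Dimensional inspection cannot start until CNC milling (finishes hour 11); deburring (finishes hour 8). The controlling bound is hour 11, so dimensional inspection finishes at 11 + 9 = hour 20.
Sub-assembly waits on dimensional inspection (finishes hour 20); deburring (finishes hour 8). The latest of these is hour 20, which is the earliest sub-assembly can start.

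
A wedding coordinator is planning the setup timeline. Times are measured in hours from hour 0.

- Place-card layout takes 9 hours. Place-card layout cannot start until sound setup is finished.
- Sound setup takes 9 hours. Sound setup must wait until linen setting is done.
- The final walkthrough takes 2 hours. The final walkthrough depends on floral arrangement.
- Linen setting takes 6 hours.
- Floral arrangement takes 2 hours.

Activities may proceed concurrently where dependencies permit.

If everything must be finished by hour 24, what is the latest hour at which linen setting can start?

0

Place-card layout must finish by hour 24; it takes 9 hours, so it must start by 24 − 9 = hour 15.
Sound setup feeds into place-card layout (must start by hour 15); so sound setup must finish by hour 15 and therefore start by hour 6.
Linen setting must finish before sound setup (must start by hour 6). With a 6-hour duration, linen setting must start by 6 − 6 = hour 0.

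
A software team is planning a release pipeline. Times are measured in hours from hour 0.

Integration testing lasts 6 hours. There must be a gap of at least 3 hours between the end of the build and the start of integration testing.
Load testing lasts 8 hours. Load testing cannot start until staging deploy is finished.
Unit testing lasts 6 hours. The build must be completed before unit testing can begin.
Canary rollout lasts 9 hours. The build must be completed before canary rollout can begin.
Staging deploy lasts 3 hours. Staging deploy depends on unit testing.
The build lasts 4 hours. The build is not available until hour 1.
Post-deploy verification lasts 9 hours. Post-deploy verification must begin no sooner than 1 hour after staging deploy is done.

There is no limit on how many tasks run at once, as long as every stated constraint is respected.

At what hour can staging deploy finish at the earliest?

14

The build waits on its own release at hour 1, so it starts at hour 1 and finishes at 1 + 4 = hour 5.
After the build (finishes hour 5), unit testing can start at hour 5 and finishes at hour 11.
Staging deploy cannot begin until unit testing (finishes hour 11). It runs from hour 11 to 11 + 3 = hour 14.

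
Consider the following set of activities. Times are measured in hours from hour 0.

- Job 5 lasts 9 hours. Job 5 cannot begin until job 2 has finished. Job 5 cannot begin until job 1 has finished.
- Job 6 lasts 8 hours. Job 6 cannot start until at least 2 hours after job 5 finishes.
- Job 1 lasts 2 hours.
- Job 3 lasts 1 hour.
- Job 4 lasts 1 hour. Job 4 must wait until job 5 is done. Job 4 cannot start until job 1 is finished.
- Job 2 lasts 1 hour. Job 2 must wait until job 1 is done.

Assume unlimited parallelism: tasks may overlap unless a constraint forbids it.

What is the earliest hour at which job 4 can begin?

12

Nothing blocks job 1, so it runs from hour 0 to hour 2.
After job 1 (finishes hour 2), job 2 can start at hour 2 and finishes at hour 3.
Job 5 cannot start until job 2 (finishes hour 3); job 1 (finishes hour 2). The controlling bound is hour 3, so job 5 finishes at 3 + 9 = hour 12.
Job 4 waits on job 5 (finishes hour 12); job 1 (finishes hour 2). The latest of these is hour 12, which is the earliest job 4 can start.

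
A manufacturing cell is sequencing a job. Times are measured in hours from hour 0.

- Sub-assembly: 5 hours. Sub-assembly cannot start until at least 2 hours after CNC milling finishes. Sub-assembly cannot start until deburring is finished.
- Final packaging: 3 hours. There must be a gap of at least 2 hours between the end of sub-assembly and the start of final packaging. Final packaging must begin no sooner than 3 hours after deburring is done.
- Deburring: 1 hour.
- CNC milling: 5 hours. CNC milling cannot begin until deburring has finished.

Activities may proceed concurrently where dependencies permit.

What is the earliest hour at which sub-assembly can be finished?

Deburring has no prerequisites, so it starts at hour 0 and finishes at hour 1.
CNC milling cannot begin until deburring (finishes hour 1). It runs from hour 1 to 1 + 5 = hour 6.
Sub-assembly needs all of CNC milling (finishes hour 6, plus 2-hour gap → hour 8); deburring (finishes hour 1). That puts its earliest start at hour 8; it finishes at 8 + 5 = hour 13.

13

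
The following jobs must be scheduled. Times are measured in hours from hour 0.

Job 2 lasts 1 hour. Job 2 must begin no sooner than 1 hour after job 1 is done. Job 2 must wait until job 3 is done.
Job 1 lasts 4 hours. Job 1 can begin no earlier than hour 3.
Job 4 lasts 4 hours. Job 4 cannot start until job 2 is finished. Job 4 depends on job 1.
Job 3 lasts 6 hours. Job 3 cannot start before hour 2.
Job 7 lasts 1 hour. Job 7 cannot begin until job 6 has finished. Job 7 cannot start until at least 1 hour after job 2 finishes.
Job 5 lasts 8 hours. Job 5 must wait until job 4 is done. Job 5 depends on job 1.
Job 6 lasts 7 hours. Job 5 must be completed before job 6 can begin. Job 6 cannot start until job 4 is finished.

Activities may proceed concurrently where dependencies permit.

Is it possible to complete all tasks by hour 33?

Yes

Job 3 cannot begin until its own release at hour 2. It runs from hour 2 to 2 + 6 = hour 8.
Job 1 waits on its own release at hour 3, so it starts at hour 3 and finishes at 3 + 4 = hour 7.
For job 2: job 1 (finishes hour 7, plus 1-hour gap → hour 8); job 3 (finishes hour 8). Taking the maximum gives a start of hour 8, and it finishes at 8 + 1 = hour 9.
Job 4 cannot start until job 2 (finishes hour 9); job 1 (finishes hour 7). The controlling bound is hour 9, so job 4 finishes at 9 + 4 = hour 13.
For job 5: job 4 (finishes hour 13); job 1 (finishes hour 7). Taking the maximum gives a start of hour 13, and it finishes at 13 + 8 = hour 21.
Job 6 has to wait for job 5 (finishes hour 21); job 4 (finishes hour 13). The latest of these is hour 21, so job 6 runs hour 21 to 21 + 7 = hour 28.
Job 7 cannot start until job 6 (finishes hour 28); job 2 (finishes hour 9, plus 1-hour gap → hour 10). The controlling bound is hour 28, so job 7 finishes at 28 + 1 = hour 29.
Every task is finished by hour 29, which is no later than the deadline of 33, so the schedule is feasible.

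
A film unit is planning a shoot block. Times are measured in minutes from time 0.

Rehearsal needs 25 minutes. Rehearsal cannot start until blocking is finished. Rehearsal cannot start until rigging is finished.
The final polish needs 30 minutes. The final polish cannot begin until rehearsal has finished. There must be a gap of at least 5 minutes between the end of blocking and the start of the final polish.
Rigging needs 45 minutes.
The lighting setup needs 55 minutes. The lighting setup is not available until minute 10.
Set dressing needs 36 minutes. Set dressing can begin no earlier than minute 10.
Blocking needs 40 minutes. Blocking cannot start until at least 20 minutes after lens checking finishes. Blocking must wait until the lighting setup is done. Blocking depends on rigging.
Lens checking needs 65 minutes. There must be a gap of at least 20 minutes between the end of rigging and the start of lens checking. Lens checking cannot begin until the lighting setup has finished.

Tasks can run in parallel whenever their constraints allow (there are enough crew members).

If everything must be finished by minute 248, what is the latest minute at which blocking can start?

The final polish has no dependents, so it just needs to finish by minute 248. Starting by 248 − 30 = minute 218 achieves that.
Rehearsal has to be done before the final polish (must start by minute 218). That means finishing by minute 218, i.e. starting by 218 − 25 = minute 193.
Blocking feeds rehearsal (must start by minute 193); the final polish (must start by minute 218, minus 5-minute gap → minute 213). Taking the minimum, blocking must finish by minute 193 and start by 193 − 40 = minute 153.

153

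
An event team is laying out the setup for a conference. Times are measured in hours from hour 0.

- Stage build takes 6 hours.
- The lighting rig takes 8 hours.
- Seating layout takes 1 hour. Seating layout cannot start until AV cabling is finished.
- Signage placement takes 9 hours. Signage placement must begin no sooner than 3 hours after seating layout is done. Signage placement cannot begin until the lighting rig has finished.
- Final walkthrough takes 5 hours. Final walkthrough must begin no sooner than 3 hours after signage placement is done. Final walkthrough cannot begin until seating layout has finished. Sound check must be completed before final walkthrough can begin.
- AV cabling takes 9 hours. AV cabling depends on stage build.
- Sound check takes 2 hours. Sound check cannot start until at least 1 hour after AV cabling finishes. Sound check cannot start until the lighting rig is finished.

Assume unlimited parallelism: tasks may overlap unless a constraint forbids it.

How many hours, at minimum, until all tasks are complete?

36

The lighting rig can start immediately at hour 0; it finishes at hour 8.
Nothing blocks stage build, so it runs from hour 0 to hour 6.
AV cabling cannot begin until stage build (finishes hour 6). It runs from hour 6 to 6 + 9 = hour 15.
Sound check needs all of AV cabling (finishes hour 15, plus 1-hour gap → hour 16); the lighting rig (finishes hour 8). That puts its earliest start at hour 16; it finishes at 16 + 2 = hour 18.
After AV cabling (finishes hour 15), seating layout can start at hour 15 and finishes at hour 16.
Signage placement cannot start until seating layout (finishes hour 16, plus 3-hour gap → hour 19); the lighting rig (finishes hour 8). The controlling bound is hour 19, so signage placement finishes at 19 + 9 = hour 28.
Final walkthrough needs all of signage placement (finishes hour 28, plus 3-hour gap → hour 31); seating layout (finishes hour 16); sound check (finishes hour 18). That puts its earliest start at hour 31; it finishes at 31 + 5 = hour 36.
All tasks are finished once the last one completes. Finish times: Stage build at 6, The lighting rig at 8, AV cabling at 15, Seating layout at 16, Signage placement at 28, Sound check at 18, Final walkthrough at 36. The latest is hour 36.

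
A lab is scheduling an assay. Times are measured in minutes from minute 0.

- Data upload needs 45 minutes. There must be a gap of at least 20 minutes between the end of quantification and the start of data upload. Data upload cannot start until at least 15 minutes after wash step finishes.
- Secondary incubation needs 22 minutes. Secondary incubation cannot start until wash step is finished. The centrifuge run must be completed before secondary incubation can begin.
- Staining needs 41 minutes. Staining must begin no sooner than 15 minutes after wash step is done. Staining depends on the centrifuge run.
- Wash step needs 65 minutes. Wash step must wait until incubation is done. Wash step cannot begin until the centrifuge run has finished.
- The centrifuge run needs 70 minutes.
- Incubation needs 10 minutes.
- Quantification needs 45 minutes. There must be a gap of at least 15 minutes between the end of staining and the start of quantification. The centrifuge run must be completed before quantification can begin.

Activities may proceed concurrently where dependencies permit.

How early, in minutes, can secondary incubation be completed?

157

Nothing blocks the centrifuge run, so it runs from minute 0 to minute 70.
Incubation has no prerequisites, so it starts at minute 0 and finishes at minute 10.
For wash step: incubation (finishes minute 10); the centrifuge run (finishes minute 70). Taking the maximum gives a start of minute 70, and it finishes at 70 + 65 = minute 135.
Secondary incubation cannot start until wash step (finishes minute 135); the centrifuge run (finishes minute 70). The controlling bound is minute 135, so secondary incubation finishes at 135 + 22 = minute 157.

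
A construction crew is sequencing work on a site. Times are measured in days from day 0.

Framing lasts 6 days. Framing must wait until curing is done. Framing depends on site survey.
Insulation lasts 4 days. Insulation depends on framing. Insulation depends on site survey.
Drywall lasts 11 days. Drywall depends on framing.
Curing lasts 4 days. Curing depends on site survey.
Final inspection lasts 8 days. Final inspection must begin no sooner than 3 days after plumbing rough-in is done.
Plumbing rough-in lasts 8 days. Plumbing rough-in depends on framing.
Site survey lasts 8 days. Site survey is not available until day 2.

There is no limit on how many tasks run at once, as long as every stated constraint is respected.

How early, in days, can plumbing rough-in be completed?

Site survey waits on its own release at day 2, so it starts at day 2 and finishes at 2 + 8 = day 10.
Curing waits on site survey (finishes day 10), so it starts at day 10 and finishes at 10 + 4 = day 14.
Framing cannot start until curing (finishes day 14); site survey (finishes day 10). The controlling bound is day 14, so framing finishes at 14 + 6 = day 20.
Plumbing rough-in cannot begin until framing (finishes day 20). It runs from day 20 to 20 + 8 = day 28.

28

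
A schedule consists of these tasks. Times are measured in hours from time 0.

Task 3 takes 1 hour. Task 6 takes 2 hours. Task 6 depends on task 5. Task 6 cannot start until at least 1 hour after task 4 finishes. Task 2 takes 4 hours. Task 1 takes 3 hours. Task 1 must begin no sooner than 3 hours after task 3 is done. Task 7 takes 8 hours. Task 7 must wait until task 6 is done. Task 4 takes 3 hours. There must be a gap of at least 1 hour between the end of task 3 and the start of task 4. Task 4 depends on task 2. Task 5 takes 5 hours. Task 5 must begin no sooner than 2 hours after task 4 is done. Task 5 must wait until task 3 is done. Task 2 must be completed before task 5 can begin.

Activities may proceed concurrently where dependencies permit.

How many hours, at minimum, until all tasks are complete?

24

Nothing blocks task 3, so it runs from hour 0 to hour 1.
Task 1 waits on task 3 (finishes hour 1, plus 3-hour gap → hour 4), so it starts at hour 4 and finishes at 4 + 3 = hour 7.
Task 2 has no prerequisites, so it starts at hour 0 and finishes at hour 4.
Task 4 needs all of task 3 (finishes hour 1, plus 1-hour gap → hour 2); task 2 (finishes hour 4). That puts its earliest start at hour 4; it finishes at 4 + 3 = hour 7.
For task 5: task 4 (finishes hour 7, plus 2-hour gap → hour 9); task 3 (finishes hour 1); task 2 (finishes hour 4). Taking the maximum gives a start of hour 9, and it finishes at 9 + 5 = hour 14.
Task 6 cannot start until task 5 (finishes hour 14); task 4 (finishes hour 7, plus 1-hour gap → hour 8). The controlling bound is hour 14, so task 6 finishes at 14 + 2 = hour 16.
Task 7 cannot begin until task 6 (finishes hour 16). It runs from hour 16 to 16 + 8 = hour 24.
All tasks are finished once the last one completes. Finish times: Task 1 at 7, Task 2 at 4, Task 3 at 1, Task 4 at 7, Task 5 at 14, Task 6 at 16, Task 7 at 24. The latest is hour 24.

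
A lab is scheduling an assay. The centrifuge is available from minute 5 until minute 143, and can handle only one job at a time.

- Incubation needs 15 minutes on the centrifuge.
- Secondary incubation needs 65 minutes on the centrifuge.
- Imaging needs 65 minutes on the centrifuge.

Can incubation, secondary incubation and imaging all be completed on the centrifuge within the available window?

The centrifuge window is 143 − 5 = 138 minutes.
Running back to back, the jobs need 15 + 65 + 65 = 145 minutes on the centrifuge.
Since 145 > 138, they cannot all fit.

No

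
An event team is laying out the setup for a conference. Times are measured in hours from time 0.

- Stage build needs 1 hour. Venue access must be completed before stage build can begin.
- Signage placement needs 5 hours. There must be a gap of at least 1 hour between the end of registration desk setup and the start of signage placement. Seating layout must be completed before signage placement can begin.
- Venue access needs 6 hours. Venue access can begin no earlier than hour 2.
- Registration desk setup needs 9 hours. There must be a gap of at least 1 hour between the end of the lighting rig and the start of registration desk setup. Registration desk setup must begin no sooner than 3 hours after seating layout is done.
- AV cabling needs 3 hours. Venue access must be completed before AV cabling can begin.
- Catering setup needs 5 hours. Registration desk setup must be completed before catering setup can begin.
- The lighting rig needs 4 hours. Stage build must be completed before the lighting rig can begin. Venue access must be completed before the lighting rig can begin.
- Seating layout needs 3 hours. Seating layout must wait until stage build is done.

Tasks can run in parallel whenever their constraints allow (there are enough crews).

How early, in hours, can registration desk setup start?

15

Venue access waits on its own release at hour 2, so it starts at hour 2 and finishes at 2 + 6 = hour 8.
After venue access (finishes hour 8), stage build can start at hour 8 and finishes at hour 9.
Seating layout waits on stage build (finishes hour 9), so it starts at hour 9 and finishes at 9 + 3 = hour 12.
The lighting rig has to wait for stage build (finishes hour 9); venue access (finishes hour 8). The latest of these is hour 9, so the lighting rig runs hour 9 to 9 + 4 = hour 13.
Registration desk setup waits on the lighting rig (finishes hour 13, plus 1-hour gap → hour 14); seating layout (finishes hour 12, plus 3-hour gap → hour 15). The latest of these is hour 15, which is the earliest registration desk setup can start.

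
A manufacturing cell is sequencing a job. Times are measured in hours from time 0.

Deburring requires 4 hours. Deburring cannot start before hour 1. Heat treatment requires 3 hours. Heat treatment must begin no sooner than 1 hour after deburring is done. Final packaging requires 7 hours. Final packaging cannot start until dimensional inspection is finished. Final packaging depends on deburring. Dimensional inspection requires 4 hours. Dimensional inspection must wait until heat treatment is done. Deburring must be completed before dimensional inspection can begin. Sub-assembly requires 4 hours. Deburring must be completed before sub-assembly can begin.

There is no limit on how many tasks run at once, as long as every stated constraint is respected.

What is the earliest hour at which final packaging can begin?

Deburring waits on its own release at hour 1, so it starts at hour 1 and finishes at 1 + 4 = hour 5.
After deburring (finishes hour 5, plus 1-hour gap → hour 6), heat treatment can start at hour 6 and finishes at hour 9.
For dimensional inspection: heat treatment (finishes hour 9); deburring (finishes hour 5). Taking the maximum gives a start of hour 9, and it finishes at 9 + 4 = hour 13.
Final packaging waits on dimensional inspection (finishes hour 13); deburring (finishes hour 5). The latest of these is hour 13, which is the earliest final packaging can start.

13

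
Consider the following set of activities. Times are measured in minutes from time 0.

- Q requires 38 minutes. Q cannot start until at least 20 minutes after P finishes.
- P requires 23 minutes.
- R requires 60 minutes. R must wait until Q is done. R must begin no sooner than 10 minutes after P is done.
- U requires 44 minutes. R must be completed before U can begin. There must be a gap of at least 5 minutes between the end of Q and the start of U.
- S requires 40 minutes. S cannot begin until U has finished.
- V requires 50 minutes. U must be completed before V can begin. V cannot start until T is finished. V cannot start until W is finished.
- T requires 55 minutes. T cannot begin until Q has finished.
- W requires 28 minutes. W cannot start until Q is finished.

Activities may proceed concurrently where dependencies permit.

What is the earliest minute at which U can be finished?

185

P can start immediately at minute 0; it finishes at minute 23.
After P (finishes minute 23, plus 20-minute gap → minute 43), Q can start at minute 43 and finishes at minute 81.
R needs all of Q (finishes minute 81); P (finishes minute 23, plus 10-minute gap → minute 33). That puts its earliest start at minute 81; it finishes at 81 + 60 = minute 141.
U cannot start until R (finishes minute 141); Q (finishes minute 81, plus 5-minute gap → minute 86). The controlling bound is minute 141, so U finishes at 141 + 44 = minute 185.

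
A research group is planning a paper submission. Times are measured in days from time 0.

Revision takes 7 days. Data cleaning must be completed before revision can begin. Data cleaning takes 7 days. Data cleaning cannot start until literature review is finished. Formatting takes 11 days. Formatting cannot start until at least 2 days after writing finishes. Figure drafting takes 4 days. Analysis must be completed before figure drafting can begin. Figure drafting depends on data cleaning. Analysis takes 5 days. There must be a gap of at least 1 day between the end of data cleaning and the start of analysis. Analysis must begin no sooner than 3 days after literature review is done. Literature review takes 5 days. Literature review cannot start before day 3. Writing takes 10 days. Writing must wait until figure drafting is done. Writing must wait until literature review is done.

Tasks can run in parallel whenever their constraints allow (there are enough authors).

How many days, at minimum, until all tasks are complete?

Literature review cannot begin until its own release at day 3. It runs from day 3 to 3 + 5 = day 8.
Data cleaning waits on literature review (finishes day 8), so it starts at day 8 and finishes at 8 + 7 = day 15.
After data cleaning (finishes day 15), revision can start at day 15 and finishes at day 22.
Analysis cannot start until data cleaning (finishes day 15, plus 1-day gap → day 16); literature review (finishes day 8, plus 3-day gap → day 11). The controlling bound is day 16, so analysis finishes at 16 + 5 = day 21.
Figure drafting cannot start until analysis (finishes day 21); data cleaning (finishes day 15). The controlling bound is day 21, so figure drafting finishes at 21 + 4 = day 25.
Writing has to wait for figure drafting (finishes day 25); literature review (finishes day 8). The latest of these is day 25, so writing runs day 25 to 25 + 10 = day 35.
Formatting cannot begin until writing (finishes day 35, plus 2-day gap → day 37). It runs from day 37 to 37 + 11 = day 48.
All tasks are finished once the last one completes. Finish times: Literature review at 8, Data cleaning at 15, Analysis at 21, Figure drafting at 25, Writing at 35, Revision at 22, Formatting at 48. The latest is day 48.

48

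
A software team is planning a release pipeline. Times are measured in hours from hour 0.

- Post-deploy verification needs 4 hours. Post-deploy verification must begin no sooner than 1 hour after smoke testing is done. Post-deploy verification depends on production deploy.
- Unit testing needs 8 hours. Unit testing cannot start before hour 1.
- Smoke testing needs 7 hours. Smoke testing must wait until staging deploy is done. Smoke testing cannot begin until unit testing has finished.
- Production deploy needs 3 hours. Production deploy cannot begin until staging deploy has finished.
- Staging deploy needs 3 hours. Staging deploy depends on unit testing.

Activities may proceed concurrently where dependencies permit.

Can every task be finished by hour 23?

No

Unit testing cannot begin until its own release at hour 1. It runs from hour 1 to 1 + 8 = hour 9.
Staging deploy waits on unit testing (finishes hour 9), so it starts at hour 9 and finishes at 9 + 3 = hour 12.
Production deploy cannot begin until staging deploy (finishes hour 12). It runs from hour 12 to 12 + 3 = hour 15.
For smoke testing: staging deploy (finishes hour 12); unit testing (finishes hour 9). Taking the maximum gives a start of hour 12, and it finishes at 12 + 7 = hour 19.
Post-deploy verification needs all of smoke testing (finishes hour 19, plus 1-hour gap → hour 20); production deploy (finishes hour 15). That puts its earliest start at hour 20; it finishes at 20 + 4 = hour 24.
The earliest everything can be done is hour 24, which is after the deadline of 23, so it is not possible.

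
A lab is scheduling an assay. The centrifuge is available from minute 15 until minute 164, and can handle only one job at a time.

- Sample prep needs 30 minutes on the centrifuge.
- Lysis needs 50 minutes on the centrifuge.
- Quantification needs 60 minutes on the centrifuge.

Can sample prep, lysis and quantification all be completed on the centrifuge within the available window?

Yes

The centrifuge window is 164 − 15 = 149 minutes.
Running back to back, the jobs need 30 + 50 + 60 = 140 minutes on the centrifuge.
Since 140 ≤ 149, they fit within the window.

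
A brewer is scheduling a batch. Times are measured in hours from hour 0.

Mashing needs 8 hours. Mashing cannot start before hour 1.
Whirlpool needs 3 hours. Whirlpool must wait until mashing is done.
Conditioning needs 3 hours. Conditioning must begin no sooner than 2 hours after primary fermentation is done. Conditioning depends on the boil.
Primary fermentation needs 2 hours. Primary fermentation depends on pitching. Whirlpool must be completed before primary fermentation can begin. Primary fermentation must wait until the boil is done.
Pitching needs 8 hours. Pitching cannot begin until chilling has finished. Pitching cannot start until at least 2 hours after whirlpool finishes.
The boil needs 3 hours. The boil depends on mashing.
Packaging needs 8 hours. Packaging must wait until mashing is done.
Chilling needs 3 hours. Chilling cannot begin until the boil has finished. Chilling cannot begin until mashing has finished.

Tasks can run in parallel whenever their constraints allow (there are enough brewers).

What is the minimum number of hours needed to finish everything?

30

Mashing waits on its own release at hour 1, so it starts at hour 1 and finishes at 1 + 8 = hour 9.
After mashing (finishes hour 9), packaging can start at hour 9 and finishes at hour 17.
Whirlpool waits on mashing (finishes hour 9), so it starts at hour 9 and finishes at 9 + 3 = hour 12.
The boil waits on mashing (finishes hour 9), so it starts at hour 9 and finishes at 9 + 3 = hour 12.
Chilling needs all of the boil (finishes hour 12); mashing (finishes hour 9). That puts its earliest start at hour 12; it finishes at 12 + 3 = hour 15.
Pitching needs all of chilling (finishes hour 15); whirlpool (finishes hour 12, plus 2-hour gap → hour 14). That puts its earliest start at hour 15; it finishes at 15 + 8 = hour 23.
Primary fermentation cannot start until pitching (finishes hour 23); whirlpool (finishes hour 12); the boil (finishes hour 12). The controlling bound is hour 23, so primary fermentation finishes at 23 + 2 = hour 25.
For conditioning: primary fermentation (finishes hour 25, plus 2-hour gap → hour 27); the boil (finishes hour 12). Taking the maximum gives a start of hour 27, and it finishes at 27 + 3 = hour 30.
All tasks are finished once the last one completes. Finish times: Mashing at 9, The boil at 12, Whirlpool at 12, Chilling at 15, Pitching at 23, Primary fermentation at 25, Conditioning at 30, Packaging at 17. The latest is hour 30.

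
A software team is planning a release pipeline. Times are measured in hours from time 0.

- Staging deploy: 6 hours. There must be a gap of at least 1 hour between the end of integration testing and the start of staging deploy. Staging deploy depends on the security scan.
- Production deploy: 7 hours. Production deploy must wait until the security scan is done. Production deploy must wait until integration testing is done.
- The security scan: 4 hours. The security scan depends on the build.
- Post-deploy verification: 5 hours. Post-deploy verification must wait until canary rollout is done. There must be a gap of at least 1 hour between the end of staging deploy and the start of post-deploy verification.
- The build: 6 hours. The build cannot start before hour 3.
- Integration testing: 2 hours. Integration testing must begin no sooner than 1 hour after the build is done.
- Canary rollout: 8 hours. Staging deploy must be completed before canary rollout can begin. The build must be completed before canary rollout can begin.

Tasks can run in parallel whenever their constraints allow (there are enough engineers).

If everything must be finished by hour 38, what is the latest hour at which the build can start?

9

Post-deploy verification must finish by hour 38; it takes 5 hours, so it must start by 38 − 5 = hour 33.
Canary rollout must finish before post-deploy verification (must start by hour 33). With an 8-hour duration, canary rollout must start by 33 − 8 = hour 25.
Staging deploy has several dependents: canary rollout (must start by hour 25); post-deploy verification (must start by hour 33, minus 1-hour gap → hour 32). The earliest of those limits is hour 25, so staging deploy must start by 25 − 6 = hour 19.
To finish by hour 38, production deploy (duration 7) must start no later than hour 31.
Integration testing feeds staging deploy (must start by hour 19, minus 1-hour gap → hour 18); production deploy (must start by hour 31). Taking the minimum, integration testing must finish by hour 18 and start by 18 − 2 = hour 16.
The security scan feeds staging deploy (must start by hour 19); production deploy (must start by hour 31). Taking the minimum, the security scan must finish by hour 19 and start by 19 − 4 = hour 15.
The build has several dependents: integration testing (must start by hour 16, minus 1-hour gap → hour 15); the security scan (must start by hour 15); canary rollout (must start by hour 25). The earliest of those limits is hour 15, so the build must start by 15 − 6 = hour 9.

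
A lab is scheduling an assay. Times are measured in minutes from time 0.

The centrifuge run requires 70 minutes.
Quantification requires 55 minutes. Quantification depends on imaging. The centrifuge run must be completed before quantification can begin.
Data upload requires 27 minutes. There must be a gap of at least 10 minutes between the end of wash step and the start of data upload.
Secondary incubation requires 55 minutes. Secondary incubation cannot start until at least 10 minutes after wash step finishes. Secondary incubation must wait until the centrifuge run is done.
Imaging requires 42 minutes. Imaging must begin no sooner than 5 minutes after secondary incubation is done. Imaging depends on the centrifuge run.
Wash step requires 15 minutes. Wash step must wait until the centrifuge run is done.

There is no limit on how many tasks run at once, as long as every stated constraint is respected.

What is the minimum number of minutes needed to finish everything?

Nothing blocks the centrifuge run, so it runs from minute 0 to minute 70.
After the centrifuge run (finishes minute 70), wash step can start at minute 70 and finishes at minute 85.
Data upload waits on wash step (finishes minute 85, plus 10-minute gap → minute 95), so it starts at minute 95 and finishes at 95 + 27 = minute 122.
Secondary incubation has to wait for wash step (finishes minute 85, plus 10-minute gap → minute 95); the centrifuge run (finishes minute 70). The latest of these is minute 95, so secondary incubation runs minute 95 to 95 + 55 = minute 150.
Imaging has to wait for secondary incubation (finishes minute 150, plus 5-minute gap → minute 155); the centrifuge run (finishes minute 70). The latest of these is minute 155, so imaging runs minute 155 to 155 + 42 = minute 197.
Quantification needs all of imaging (finishes minute 197); the centrifuge run (finishes minute 70). That puts its earliest start at minute 197; it finishes at 197 + 55 = minute 252.
All tasks are finished once the last one completes. Finish times: The centrifuge run at 70, Wash step at 85, Secondary incubation at 150, Imaging at 197, Quantification at 252, Data upload at 122. The latest is minute 252.

252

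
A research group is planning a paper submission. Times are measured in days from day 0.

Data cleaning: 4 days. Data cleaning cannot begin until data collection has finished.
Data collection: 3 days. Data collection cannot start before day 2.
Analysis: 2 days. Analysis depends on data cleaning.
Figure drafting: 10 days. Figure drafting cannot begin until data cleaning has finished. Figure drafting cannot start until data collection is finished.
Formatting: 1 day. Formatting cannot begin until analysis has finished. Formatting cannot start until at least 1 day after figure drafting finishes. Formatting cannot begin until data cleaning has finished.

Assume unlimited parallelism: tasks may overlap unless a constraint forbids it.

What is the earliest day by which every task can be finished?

Data collection waits on its own release at day 2, so it starts at day 2 and finishes at 2 + 3 = day 5.
Data cleaning cannot begin until data collection (finishes day 5). It runs from day 5 to 5 + 4 = day 9.
Figure drafting needs all of data cleaning (finishes day 9); data collection (finishes day 5). That puts its earliest start at day 9; it finishes at 9 + 10 = day 19.
After data cleaning (finishes day 9), analysis can start at day 9 and finishes at day 11.
Formatting cannot start until analysis (finishes day 11); figure drafting (finishes day 19, plus 1-day gap → day 20); data cleaning (finishes day 9). The controlling bound is day 20, so formatting finishes at 20 + 1 = day 21.
All tasks are finished once the last one completes. Finish times: Data collection at 5, Data cleaning at 9, Analysis at 11, Figure drafting at 19, Formatting at 21. The latest is day 21.

21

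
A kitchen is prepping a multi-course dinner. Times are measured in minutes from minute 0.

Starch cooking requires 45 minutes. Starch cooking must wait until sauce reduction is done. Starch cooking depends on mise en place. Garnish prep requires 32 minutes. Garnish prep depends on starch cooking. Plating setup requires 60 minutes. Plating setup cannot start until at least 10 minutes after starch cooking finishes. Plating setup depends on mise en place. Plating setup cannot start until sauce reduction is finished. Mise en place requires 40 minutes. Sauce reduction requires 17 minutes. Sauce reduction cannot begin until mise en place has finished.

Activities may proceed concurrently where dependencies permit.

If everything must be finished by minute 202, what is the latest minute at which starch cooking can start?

Nothing follows plating setup; the deadline of minute 202 is its only limit. It must start by 202 − 60 = minute 142.
To finish by minute 202, garnish prep (duration 32) must start no later than minute 170.
For starch cooking: plating setup (must start by minute 142, minus 10-minute gap → minute 132); garnish prep (must start by minute 170). The most restrictive is minute 132; with a 45-minute duration, starch cooking must start by minute 87.

87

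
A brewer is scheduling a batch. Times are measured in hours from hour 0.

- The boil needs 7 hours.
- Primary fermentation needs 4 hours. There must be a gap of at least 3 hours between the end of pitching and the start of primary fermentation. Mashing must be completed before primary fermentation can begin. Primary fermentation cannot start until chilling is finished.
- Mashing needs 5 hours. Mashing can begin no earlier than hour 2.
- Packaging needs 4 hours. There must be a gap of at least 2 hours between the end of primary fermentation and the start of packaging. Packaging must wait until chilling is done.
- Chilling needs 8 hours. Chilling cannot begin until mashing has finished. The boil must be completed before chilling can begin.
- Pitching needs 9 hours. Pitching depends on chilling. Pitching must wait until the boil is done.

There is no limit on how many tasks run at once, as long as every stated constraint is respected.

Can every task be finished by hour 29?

The boil has no prerequisites, so it starts at hour 0 and finishes at hour 7.
Mashing waits on its own release at hour 2, so it starts at hour 2 and finishes at 2 + 5 = hour 7.
Chilling needs all of mashing (finishes hour 7); the boil (finishes hour 7). That puts its earliest start at hour 7; it finishes at 7 + 8 = hour 15.
Pitching has to wait for chilling (finishes hour 15); the boil (finishes hour 7). The latest of these is hour 15, so pitching runs hour 15 to 15 + 9 = hour 24.
Primary fermentation cannot start until pitching (finishes hour 24, plus 3-hour gap → hour 27); mashing (finishes hour 7); chilling (finishes hour 15). The controlling bound is hour 27, so primary fermentation finishes at 27 + 4 = hour 31.
For packaging: primary fermentation (finishes hour 31, plus 2-hour gap → hour 33); chilling (finishes hour 15). Taking the maximum gives a start of hour 33, and it finishes at 33 + 4 = hour 37.
The earliest everything can be done is hour 37, which is after the deadline of 29, so it is not possible.

No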